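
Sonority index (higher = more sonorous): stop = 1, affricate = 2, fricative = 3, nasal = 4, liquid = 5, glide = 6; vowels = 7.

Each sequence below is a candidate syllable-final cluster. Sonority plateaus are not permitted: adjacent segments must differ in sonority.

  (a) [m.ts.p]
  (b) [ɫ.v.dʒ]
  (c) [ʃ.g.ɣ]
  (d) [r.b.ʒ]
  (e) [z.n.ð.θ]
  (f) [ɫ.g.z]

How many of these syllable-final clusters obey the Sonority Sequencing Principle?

(a) [m.ts.p]: profile 4-2-1 — obeys.
(b) [ɫ.v.dʒ]: profile 5-3-2 — obeys.
(c) [ʃ.g.ɣ]: profile 3-1-3 — violates.
(d) [r.b.ʒ]: profile 5-1-3 — violates.
(e) [z.n.ð.θ]: profile 3-4-3-3 — violates.
(f) [ɫ.g.z]: profile 5-1-3 — violates.

2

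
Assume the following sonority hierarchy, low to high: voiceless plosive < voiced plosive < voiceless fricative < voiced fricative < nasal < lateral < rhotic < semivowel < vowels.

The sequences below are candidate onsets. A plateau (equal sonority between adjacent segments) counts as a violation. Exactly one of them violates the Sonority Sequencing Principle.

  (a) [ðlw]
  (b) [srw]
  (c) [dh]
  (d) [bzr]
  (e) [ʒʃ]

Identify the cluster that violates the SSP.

e

(a) [ðlw]: profile 4-6-8 — obeys.
(b) [srw]: profile 3-7-8 — obeys.
(c) [dh]: profile 2-3 — obeys.
(d) [bzr]: profile 2-4-7 — obeys.
(e) [ʒʃ]: profile 4-3 — violates.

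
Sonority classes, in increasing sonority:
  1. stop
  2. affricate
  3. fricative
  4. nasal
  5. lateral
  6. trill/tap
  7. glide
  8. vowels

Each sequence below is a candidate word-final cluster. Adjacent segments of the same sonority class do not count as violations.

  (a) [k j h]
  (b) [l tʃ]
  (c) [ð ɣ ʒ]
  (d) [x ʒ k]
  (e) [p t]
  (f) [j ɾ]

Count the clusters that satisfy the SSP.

(a) [k j h]: profile 1-7-3 — violates.
(b) [l tʃ]: profile 5-2 — obeys.
(c) [ð ɣ ʒ]: profile 3-3-3 — obeys.
(d) [x ʒ k]: profile 3-3-1 — obeys.
(e) [p t]: profile 1-1 — obeys.
(f) [j ɾ]: profile 7-6 — obeys.

5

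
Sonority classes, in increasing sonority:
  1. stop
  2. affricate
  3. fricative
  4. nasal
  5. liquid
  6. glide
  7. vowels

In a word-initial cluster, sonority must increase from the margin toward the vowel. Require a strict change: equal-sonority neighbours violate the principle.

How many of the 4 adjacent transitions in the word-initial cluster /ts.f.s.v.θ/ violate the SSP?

/ts/ — affricate, sonority 2.
/f/ — fricative, sonority 3.
/s/ — fricative, sonority 3.
/v/ — fricative, sonority 3.
/θ/ — fricative, sonority 3.
/ts/→/f/: 2→3 (rises) — ok.
/f/→/s/: 3→3 (plateau) — violation.
/s/→/v/: 3→3 (plateau) — violation.
/v/→/θ/: 3→3 (plateau) — violation.

3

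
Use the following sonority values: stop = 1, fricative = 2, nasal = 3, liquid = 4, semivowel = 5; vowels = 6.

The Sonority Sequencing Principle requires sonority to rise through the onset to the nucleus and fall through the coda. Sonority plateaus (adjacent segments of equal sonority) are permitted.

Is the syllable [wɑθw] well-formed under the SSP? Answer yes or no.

Onset: /w/ is a semivowel (sonority 5); then the nucleus /ɑ/ (sonority 6).
Onset profile 5-6 — rises to the nucleus.
Coda: /θ/ is a fricative (sonority 2), /w/ is a semivowel (sonority 5).
Coda profile 6-2-5 — does not fall throughout.

no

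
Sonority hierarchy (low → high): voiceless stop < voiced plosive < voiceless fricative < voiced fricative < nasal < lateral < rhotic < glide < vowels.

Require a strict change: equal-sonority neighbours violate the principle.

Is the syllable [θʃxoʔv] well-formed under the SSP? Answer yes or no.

Onset: /θ/ is a voiceless fricative (sonority 3), /ʃ/ is a voiceless fricative (sonority 3), /x/ is a voiceless fricative (sonority 3); then the nucleus /o/ (sonority 9).
Onset profile 3-3-3-9 — does not strictly rise throughout.
Coda: /ʔ/ is a voiceless stop (sonority 1), /v/ is a voiced fricative (sonority 4).
Coda profile 9-1-4 — does not strictly fall throughout.

no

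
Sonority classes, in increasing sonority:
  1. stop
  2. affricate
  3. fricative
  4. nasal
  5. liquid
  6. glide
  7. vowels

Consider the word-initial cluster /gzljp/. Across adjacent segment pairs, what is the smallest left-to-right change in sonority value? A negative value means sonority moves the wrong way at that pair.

/g/ is a stop (sonority 1).
/z/ is a fricative (sonority 3).
/l/ is a liquid (sonority 5).
/j/ is a glide (sonority 6).
/p/ is a stop (sonority 1).
/g/→/z/: change +2.
/z/→/l/: change +2.
/l/→/j/: change +1.
/j/→/p/: change -5.
Minimum = -5.

-5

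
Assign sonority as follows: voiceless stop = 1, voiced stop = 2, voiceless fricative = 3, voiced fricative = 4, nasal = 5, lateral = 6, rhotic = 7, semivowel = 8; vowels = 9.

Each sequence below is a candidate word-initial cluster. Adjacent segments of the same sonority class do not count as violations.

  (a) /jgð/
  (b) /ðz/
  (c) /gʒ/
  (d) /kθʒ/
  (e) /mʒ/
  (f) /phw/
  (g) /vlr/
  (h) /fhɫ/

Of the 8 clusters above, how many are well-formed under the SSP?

(a) sonority 8-2-4: ill-formed.
(b) sonority 4-4: well-formed.
(c) sonority 2-4: well-formed.
(d) sonority 1-3-4: well-formed.
(e) sonority 5-4: ill-formed.
(f) sonority 1-3-8: well-formed.
(g) sonority 4-6-7: well-formed.
(h) sonority 3-3-6: well-formed.

6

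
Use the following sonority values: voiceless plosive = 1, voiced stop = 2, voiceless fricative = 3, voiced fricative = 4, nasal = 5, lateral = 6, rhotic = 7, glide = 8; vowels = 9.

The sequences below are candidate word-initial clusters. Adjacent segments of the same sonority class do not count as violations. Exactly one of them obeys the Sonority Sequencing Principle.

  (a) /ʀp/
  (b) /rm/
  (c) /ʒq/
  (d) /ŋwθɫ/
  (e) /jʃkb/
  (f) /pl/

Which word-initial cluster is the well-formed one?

(a) /ʀp/: profile 7-1 — violates.
(b) /rm/: profile 7-5 — violates.
(c) /ʒq/: profile 4-1 — violates.
(d) /ŋwθɫ/: profile 5-8-3-6 — violates.
(e) /jʃkb/: profile 8-3-1-2 — violates.
(f) /pl/: profile 1-6 — obeys.

f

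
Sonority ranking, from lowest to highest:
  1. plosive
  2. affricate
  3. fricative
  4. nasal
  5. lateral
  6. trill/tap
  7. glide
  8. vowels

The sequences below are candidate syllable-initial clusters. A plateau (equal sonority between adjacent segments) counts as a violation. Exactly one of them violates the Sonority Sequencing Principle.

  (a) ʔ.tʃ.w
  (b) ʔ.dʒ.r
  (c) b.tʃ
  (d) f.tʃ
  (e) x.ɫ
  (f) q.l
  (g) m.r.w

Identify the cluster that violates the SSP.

d

(a) 1-2-7 → obeys
(b) 1-2-6 → obeys
(c) 1-2 → obeys
(d) 3-2 → violates
(e) 3-5 → obeys
(f) 1-5 → obeys
(g) 4-6-7 → obeys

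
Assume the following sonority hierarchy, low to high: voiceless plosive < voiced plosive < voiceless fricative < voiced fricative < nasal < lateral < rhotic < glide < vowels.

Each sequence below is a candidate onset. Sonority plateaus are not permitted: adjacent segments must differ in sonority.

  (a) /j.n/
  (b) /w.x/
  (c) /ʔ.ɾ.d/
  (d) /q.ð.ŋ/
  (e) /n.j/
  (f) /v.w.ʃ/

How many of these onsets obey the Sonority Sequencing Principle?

2

(a) sonority 8-5: ill-formed.
(b) sonority 8-3: ill-formed.
(c) sonority 1-7-2: ill-formed.
(d) sonority 1-4-5: well-formed.
(e) sonority 5-8: well-formed.
(f) sonority 4-8-3: ill-formed.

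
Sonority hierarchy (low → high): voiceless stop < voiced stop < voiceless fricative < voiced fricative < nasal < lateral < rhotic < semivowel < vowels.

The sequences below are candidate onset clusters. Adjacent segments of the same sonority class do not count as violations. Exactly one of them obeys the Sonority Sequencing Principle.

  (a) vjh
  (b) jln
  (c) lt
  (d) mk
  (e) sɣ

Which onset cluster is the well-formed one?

(a) 4-8-3 → violates
(b) 8-6-5 → violates
(c) 6-1 → violates
(d) 5-1 → violates
(e) 3-4 → obeys

e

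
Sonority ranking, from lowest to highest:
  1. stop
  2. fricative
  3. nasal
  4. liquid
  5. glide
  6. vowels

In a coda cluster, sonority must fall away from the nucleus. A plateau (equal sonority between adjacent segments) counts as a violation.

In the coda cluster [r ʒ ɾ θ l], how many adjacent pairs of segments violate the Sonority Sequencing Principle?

2

/r/ is a liquid (sonority 4).
/ʒ/ is a fricative (sonority 2).
/ɾ/ is a liquid (sonority 4).
/θ/ is a fricative (sonority 2).
/l/ is a liquid (sonority 4).
/r/→/ʒ/: 4→2 (falls) — ok.
/ʒ/→/ɾ/: 2→4 (does not fall) — violation.
/ɾ/→/θ/: 4→2 (falls) — ok.
/θ/→/l/: 2→4 (does not fall) — violation.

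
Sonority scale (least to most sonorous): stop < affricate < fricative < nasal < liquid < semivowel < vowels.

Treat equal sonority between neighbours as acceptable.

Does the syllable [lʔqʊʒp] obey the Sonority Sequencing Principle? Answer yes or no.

no

Onset: /l/ is a liquid (sonority 5), /ʔ/ is a stop (sonority 1), /q/ is a stop (sonority 1); then the nucleus /ʊ/ (sonority 7).
Onset profile 5-1-1-7 — does not rise throughout.
Coda: /ʒ/ is a fricative (sonority 3), /p/ is a stop (sonority 1).
Coda profile 7-3-1 — falls from the nucleus.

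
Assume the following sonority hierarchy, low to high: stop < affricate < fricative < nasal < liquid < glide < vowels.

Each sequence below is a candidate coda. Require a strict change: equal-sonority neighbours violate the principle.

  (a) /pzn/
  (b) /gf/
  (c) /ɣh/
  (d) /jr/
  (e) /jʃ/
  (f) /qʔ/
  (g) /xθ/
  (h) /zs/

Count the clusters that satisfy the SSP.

2

(a) sonority 1-3-4: ill-formed.
(b) sonority 1-3: ill-formed.
(c) sonority 3-3: ill-formed.
(d) sonority 6-5: well-formed.
(e) sonority 6-3: well-formed.
(f) sonority 1-1: ill-formed.
(g) sonority 3-3: ill-formed.
(h) sonority 3-3: ill-formed.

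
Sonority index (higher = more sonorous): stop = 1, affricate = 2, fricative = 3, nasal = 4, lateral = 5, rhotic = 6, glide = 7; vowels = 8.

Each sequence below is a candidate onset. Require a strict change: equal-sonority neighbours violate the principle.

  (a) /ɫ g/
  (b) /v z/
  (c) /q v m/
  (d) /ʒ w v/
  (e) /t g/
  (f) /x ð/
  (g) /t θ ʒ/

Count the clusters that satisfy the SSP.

1

(a) 5-1 → violates
(b) 3-3 → violates
(c) 1-3-4 → obeys
(d) 3-7-3 → violates
(e) 1-1 → violates
(f) 3-3 → violates
(g) 1-3-3 → violates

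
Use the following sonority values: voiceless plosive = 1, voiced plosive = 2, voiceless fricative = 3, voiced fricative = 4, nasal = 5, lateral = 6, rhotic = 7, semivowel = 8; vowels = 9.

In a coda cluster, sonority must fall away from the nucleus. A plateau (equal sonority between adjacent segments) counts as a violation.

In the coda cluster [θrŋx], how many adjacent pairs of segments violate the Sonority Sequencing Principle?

1

/θ/: voiceless fricative = 3.
/r/: rhotic = 7.
/ŋ/: nasal = 5.
/x/: voiceless fricative = 3.
/θ/→/r/: 3→7 (does not fall) — violation.
/r/→/ŋ/: 7→5 (falls) — ok.
/ŋ/→/x/: 5→3 (falls) — ok.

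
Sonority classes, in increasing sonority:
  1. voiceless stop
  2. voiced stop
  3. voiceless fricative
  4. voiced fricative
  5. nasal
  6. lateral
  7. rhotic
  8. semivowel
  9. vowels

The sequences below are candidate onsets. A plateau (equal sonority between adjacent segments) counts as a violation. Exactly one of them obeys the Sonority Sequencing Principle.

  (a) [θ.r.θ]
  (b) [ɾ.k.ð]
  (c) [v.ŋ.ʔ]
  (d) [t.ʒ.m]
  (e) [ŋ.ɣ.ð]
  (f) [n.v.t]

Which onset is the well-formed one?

d

(a) 3-7-3 → violates
(b) 7-1-4 → violates
(c) 4-5-1 → violates
(d) 1-4-5 → obeys
(e) 5-4-4 → violates
(f) 5-4-1 → violates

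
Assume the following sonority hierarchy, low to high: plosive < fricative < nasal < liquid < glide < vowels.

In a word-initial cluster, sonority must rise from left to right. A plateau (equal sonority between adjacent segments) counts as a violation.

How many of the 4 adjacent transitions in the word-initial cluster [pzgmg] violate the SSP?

/p/: plosive = 1.
/z/: fricative = 2.
/g/: plosive = 1.
/m/: nasal = 3.
/g/: plosive = 1.
/p/→/z/: 1→2 (rises) — ok.
/z/→/g/: 2→1 (does not rise) — violation.
/g/→/m/: 1→3 (rises) — ok.
/m/→/g/: 3→1 (does not rise) — violation.

2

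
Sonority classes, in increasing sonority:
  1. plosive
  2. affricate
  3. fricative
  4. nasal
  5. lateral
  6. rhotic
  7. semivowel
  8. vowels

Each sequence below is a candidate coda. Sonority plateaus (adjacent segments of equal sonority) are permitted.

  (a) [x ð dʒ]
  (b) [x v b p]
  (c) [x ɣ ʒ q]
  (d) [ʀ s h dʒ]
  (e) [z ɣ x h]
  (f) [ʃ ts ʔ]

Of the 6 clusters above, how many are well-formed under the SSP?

6

(a) [x ð dʒ]: profile 3-3-2 — obeys.
(b) [x v b p]: profile 3-3-1-1 — obeys.
(c) [x ɣ ʒ q]: profile 3-3-3-1 — obeys.
(d) [ʀ s h dʒ]: profile 6-3-3-2 — obeys.
(e) [z ɣ x h]: profile 3-3-3-3 — obeys.
(f) [ʃ ts ʔ]: profile 3-2-1 — obeys.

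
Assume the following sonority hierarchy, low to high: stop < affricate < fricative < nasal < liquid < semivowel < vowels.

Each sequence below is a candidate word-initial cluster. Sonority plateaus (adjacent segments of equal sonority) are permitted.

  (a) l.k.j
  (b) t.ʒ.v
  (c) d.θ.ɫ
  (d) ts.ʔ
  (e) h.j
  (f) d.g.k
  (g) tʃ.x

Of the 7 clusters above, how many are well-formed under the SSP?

(a) 5-1-6 → violates
(b) 1-3-3 → obeys
(c) 1-3-5 → obeys
(d) 2-1 → violates
(e) 3-6 → obeys
(f) 1-1-1 → obeys
(g) 2-3 → obeys

5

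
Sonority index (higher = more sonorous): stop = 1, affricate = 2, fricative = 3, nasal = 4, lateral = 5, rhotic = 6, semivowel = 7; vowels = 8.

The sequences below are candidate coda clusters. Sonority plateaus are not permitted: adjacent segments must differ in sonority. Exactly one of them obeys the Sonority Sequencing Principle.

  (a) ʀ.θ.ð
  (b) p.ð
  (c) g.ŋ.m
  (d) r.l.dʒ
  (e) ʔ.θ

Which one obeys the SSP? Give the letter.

(a) 6-3-3 → violates
(b) 1-3 → violates
(c) 1-4-4 → violates
(d) 6-5-2 → obeys
(e) 1-3 → violates

d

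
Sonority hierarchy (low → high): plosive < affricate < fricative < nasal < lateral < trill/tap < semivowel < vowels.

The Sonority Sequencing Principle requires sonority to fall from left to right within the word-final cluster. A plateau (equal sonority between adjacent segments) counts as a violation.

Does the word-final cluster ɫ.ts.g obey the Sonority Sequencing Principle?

yes

/ɫ/: lateral = 5.
/ts/: affricate = 2.
/g/: plosive = 1.
The profile 5-2-1 strictly falls, so the word-final cluster satisfies the SSP.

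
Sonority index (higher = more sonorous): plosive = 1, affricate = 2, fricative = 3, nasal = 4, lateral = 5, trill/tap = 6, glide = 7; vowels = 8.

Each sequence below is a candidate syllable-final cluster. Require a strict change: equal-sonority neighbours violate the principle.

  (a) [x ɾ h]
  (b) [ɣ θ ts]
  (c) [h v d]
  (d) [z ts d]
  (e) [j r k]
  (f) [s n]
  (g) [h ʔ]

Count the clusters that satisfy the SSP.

(a) [x ɾ h]: profile 3-6-3 — violates.
(b) [ɣ θ ts]: profile 3-3-2 — violates.
(c) [h v d]: profile 3-3-1 — violates.
(d) [z ts d]: profile 3-2-1 — obeys.
(e) [j r k]: profile 7-6-1 — obeys.
(f) [s n]: profile 3-4 — violates.
(g) [h ʔ]: profile 3-1 — obeys.

3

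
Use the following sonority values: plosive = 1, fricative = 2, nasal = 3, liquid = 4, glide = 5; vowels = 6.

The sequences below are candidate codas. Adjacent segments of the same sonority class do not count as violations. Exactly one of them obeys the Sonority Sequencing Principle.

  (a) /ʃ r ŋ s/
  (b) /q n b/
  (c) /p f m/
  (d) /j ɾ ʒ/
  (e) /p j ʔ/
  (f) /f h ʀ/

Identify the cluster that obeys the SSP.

d

(a) 2-4-3-2 → violates
(b) 1-3-1 → violates
(c) 1-2-3 → violates
(d) 5-4-2 → obeys
(e) 1-5-1 → violates
(f) 2-2-4 → violates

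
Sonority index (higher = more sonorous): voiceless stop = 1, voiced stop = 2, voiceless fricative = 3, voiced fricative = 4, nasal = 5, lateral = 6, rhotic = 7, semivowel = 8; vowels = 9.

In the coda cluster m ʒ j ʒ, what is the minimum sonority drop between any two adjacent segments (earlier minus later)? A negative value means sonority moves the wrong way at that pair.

/m/: nasal = 5.
/ʒ/: voiced fricative = 4.
/j/: semivowel = 8.
/ʒ/: voiced fricative = 4.
/m/→/ʒ/: change +1.
/ʒ/→/j/: change -4.
/j/→/ʒ/: change +4.
Minimum = -4.

-4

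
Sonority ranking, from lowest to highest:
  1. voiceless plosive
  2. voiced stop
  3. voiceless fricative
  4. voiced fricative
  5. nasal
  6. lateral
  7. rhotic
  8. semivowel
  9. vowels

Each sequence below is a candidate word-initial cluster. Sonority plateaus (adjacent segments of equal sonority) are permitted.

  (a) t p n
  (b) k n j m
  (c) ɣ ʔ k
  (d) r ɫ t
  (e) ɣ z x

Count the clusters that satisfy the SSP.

1

(a) sonority 1-1-5: well-formed.
(b) sonority 1-5-8-5: ill-formed.
(c) sonority 4-1-1: ill-formed.
(d) sonority 7-6-1: ill-formed.
(e) sonority 4-4-3: ill-formed.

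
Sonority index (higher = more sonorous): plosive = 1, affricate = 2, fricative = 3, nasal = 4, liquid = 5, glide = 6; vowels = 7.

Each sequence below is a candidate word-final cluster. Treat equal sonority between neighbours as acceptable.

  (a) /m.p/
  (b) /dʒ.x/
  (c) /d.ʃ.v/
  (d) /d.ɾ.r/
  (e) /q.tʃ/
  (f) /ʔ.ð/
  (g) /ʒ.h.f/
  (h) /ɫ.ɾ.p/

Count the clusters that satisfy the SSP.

3

(a) /m.p/: profile 4-1 — obeys.
(b) /dʒ.x/: profile 2-3 — violates.
(c) /d.ʃ.v/: profile 1-3-3 — violates.
(d) /d.ɾ.r/: profile 1-5-5 — violates.
(e) /q.tʃ/: profile 1-2 — violates.
(f) /ʔ.ð/: profile 1-3 — violates.
(g) /ʒ.h.f/: profile 3-3-3 — obeys.
(h) /ɫ.ɾ.p/: profile 5-5-1 — obeys.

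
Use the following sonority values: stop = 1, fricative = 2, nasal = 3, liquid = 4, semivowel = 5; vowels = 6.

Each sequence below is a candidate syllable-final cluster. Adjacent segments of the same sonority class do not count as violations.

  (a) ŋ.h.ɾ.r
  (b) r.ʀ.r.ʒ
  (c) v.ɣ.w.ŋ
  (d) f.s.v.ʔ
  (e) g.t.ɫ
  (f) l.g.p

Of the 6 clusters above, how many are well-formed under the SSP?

(a) ŋ.h.ɾ.r: profile 3-2-4-4 — violates.
(b) r.ʀ.r.ʒ: profile 4-4-4-2 — obeys.
(c) v.ɣ.w.ŋ: profile 2-2-5-3 — violates.
(d) f.s.v.ʔ: profile 2-2-2-1 — obeys.
(e) g.t.ɫ: profile 1-1-4 — violates.
(f) l.g.p: profile 4-1-1 — obeys.

3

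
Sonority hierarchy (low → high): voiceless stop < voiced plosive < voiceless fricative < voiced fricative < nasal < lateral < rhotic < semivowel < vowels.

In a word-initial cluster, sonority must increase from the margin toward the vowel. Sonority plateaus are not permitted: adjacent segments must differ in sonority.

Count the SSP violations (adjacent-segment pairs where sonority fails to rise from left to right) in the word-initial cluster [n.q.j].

1

/n/ is a nasal (sonority 5).
/q/ is a voiceless stop (sonority 1).
/j/ is a semivowel (sonority 8).
/n/→/q/: 5→1 (does not rise) — violation.
/q/→/j/: 1→8 (rises) — ok.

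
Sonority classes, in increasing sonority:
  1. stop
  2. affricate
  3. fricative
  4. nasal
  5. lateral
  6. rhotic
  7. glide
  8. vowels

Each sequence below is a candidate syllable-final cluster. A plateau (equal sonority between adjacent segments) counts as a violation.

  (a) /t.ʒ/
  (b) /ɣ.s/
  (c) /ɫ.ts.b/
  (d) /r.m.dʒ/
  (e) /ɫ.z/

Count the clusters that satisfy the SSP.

3

(a) /t.ʒ/: profile 1-3 — violates.
(b) /ɣ.s/: profile 3-3 — violates.
(c) /ɫ.ts.b/: profile 5-2-1 — obeys.
(d) /r.m.dʒ/: profile 6-4-2 — obeys.
(e) /ɫ.z/: profile 5-3 — obeys.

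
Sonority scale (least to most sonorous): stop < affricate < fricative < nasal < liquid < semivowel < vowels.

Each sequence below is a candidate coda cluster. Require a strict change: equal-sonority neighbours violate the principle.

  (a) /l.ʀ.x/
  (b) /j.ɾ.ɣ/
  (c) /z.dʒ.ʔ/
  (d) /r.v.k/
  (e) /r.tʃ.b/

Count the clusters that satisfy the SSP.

4

(a) sonority 5-5-3: ill-formed.
(b) sonority 6-5-3: well-formed.
(c) sonority 3-2-1: well-formed.
(d) sonority 5-3-1: well-formed.
(e) sonority 5-2-1: well-formed.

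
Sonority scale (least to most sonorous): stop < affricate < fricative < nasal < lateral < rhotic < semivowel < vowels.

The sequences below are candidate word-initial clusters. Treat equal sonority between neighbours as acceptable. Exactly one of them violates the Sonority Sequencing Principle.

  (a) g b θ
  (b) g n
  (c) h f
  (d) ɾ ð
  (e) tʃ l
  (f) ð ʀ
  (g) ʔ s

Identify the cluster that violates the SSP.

d

(a) 1-1-3 → obeys
(b) 1-4 → obeys
(c) 3-3 → obeys
(d) 6-3 → violates
(e) 2-5 → obeys
(f) 3-6 → obeys
(g) 1-3 → obeys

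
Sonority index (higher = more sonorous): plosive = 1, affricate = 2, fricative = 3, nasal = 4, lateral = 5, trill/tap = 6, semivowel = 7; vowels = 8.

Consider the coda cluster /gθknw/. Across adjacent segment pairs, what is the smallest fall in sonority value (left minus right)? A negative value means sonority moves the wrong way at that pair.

-3

/g/ is a plosive (sonority 1).
/θ/ is a fricative (sonority 3).
/k/ is a plosive (sonority 1).
/n/ is a nasal (sonority 4).
/w/ is a semivowel (sonority 7).
/g/→/θ/: change -2.
/θ/→/k/: change +2.
/k/→/n/: change -3.
/n/→/w/: change -3.
Minimum = -3.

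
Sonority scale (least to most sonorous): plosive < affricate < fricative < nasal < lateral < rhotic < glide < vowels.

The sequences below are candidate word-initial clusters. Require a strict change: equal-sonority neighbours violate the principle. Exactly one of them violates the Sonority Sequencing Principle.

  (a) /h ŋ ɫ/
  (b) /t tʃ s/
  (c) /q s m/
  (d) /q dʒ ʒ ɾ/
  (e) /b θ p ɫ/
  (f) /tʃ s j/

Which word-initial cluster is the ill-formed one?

(a) 3-4-5 → obeys
(b) 1-2-3 → obeys
(c) 1-3-4 → obeys
(d) 1-2-3-6 → obeys
(e) 1-3-1-5 → violates
(f) 2-3-7 → obeys

e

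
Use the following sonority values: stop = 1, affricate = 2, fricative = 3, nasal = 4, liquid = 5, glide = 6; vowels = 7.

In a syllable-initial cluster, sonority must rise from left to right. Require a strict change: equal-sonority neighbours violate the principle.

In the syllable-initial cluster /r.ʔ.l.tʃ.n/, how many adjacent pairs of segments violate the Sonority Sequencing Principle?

/r/: liquid = 5.
/ʔ/: stop = 1.
/l/: liquid = 5.
/tʃ/: affricate = 2.
/n/: nasal = 4.
/r/→/ʔ/: 5→1 (does not rise) — violation.
/ʔ/→/l/: 1→5 (rises) — ok.
/l/→/tʃ/: 5→2 (does not rise) — violation.
/tʃ/→/n/: 2→4 (rises) — ok.

2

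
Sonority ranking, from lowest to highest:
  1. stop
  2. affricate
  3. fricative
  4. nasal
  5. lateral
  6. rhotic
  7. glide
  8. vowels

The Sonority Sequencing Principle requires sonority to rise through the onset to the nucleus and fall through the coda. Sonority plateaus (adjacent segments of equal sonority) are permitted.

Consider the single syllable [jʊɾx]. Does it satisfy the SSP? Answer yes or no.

yes

Onset: /j/ is a glide (sonority 7); then the nucleus /ʊ/ (sonority 8).
Onset profile 7-8 — rises to the nucleus.
Coda: /ɾ/ is a rhotic (sonority 6), /x/ is a fricative (sonority 3).
Coda profile 8-6-3 — falls from the nucleus.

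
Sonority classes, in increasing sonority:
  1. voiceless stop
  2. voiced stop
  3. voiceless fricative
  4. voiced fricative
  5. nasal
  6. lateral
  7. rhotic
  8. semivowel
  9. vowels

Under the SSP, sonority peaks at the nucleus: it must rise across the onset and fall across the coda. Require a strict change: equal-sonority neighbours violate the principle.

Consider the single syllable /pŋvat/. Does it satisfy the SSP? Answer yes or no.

Onset: /p/ is a voiceless stop (sonority 1), /ŋ/ is a nasal (sonority 5), /v/ is a voiced fricative (sonority 4); then the nucleus /a/ (sonority 9).
Onset profile 1-5-4-9 — does not strictly rise throughout.
Coda: /t/ is a voiceless stop (sonority 1).
Coda profile 9-1 — falls from the nucleus.

no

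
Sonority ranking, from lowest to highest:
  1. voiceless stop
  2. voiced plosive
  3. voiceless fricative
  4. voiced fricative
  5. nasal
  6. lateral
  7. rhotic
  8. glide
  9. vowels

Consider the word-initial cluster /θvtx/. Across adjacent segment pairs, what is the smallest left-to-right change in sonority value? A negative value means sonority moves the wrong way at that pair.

-3

/θ/: voiceless fricative = 3.
/v/: voiced fricative = 4.
/t/: voiceless stop = 1.
/x/: voiceless fricative = 3.
/θ/→/v/: change +1.
/v/→/t/: change -3.
/t/→/x/: change +2.
Minimum = -3.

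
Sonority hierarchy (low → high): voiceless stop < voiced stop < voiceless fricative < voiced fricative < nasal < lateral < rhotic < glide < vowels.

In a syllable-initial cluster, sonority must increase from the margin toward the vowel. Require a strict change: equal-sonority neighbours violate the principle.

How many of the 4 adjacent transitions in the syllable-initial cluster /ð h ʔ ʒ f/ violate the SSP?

/ð/ is a voiced fricative (sonority 4).
/h/ is a voiceless fricative (sonority 3).
/ʔ/ is a voiceless stop (sonority 1).
/ʒ/ is a voiced fricative (sonority 4).
/f/ is a voiceless fricative (sonority 3).
/ð/→/h/: 4→3 (does not rise) — violation.
/h/→/ʔ/: 3→1 (does not rise) — violation.
/ʔ/→/ʒ/: 1→4 (rises) — ok.
/ʒ/→/f/: 4→3 (does not rise) — violation.

3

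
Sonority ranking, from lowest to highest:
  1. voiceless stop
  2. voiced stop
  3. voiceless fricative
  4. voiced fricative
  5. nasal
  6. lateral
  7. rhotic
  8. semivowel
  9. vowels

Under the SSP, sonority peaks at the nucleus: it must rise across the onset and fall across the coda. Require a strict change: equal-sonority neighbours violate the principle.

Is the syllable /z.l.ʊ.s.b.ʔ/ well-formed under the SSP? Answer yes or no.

Onset: /z/ is a voiced fricative (sonority 4), /l/ is a lateral (sonority 6); then the nucleus /ʊ/ (sonority 9).
Onset profile 4-6-9 — rises to the nucleus.
Coda: /s/ is a voiceless fricative (sonority 3), /b/ is a voiced stop (sonority 2), /ʔ/ is a voiceless stop (sonority 1).
Coda profile 9-3-2-1 — falls from the nucleus.

yes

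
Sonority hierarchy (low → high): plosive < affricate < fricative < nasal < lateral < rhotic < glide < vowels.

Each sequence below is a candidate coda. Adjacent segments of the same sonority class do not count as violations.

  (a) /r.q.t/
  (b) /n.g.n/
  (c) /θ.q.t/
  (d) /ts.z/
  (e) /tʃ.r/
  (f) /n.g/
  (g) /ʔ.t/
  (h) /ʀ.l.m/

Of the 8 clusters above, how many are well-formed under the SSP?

(a) 6-1-1 → obeys
(b) 4-1-4 → violates
(c) 3-1-1 → obeys
(d) 2-3 → violates
(e) 2-6 → violates
(f) 4-1 → obeys
(g) 1-1 → obeys
(h) 6-5-4 → obeys

5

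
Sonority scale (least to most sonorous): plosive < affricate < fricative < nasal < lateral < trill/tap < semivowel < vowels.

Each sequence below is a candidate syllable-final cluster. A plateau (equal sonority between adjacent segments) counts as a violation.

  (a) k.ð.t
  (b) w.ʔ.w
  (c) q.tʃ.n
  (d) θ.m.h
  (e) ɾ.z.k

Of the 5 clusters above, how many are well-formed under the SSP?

(a) sonority 1-3-1: ill-formed.
(b) sonority 7-1-7: ill-formed.
(c) sonority 1-2-4: ill-formed.
(d) sonority 3-4-3: ill-formed.
(e) sonority 6-3-1: well-formed.

1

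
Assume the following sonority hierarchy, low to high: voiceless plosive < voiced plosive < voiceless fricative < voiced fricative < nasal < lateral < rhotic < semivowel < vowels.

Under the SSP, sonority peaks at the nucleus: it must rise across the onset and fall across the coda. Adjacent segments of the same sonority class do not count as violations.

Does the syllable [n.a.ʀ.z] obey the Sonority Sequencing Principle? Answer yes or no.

Onset: /n/ is a nasal (sonority 5); then the nucleus /a/ (sonority 9).
Onset profile 5-9 — rises to the nucleus.
Coda: /ʀ/ is a rhotic (sonority 7), /z/ is a voiced fricative (sonority 4).
Coda profile 9-7-4 — falls from the nucleus.

yes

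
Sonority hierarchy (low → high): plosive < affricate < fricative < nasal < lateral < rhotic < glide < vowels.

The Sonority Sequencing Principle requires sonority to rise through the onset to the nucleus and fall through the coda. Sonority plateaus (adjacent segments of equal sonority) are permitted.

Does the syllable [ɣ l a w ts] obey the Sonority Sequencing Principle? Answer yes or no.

yes

Onset: /ɣ/ is a fricative (sonority 3), /l/ is a lateral (sonority 5); then the nucleus /a/ (sonority 8).
Onset profile 3-5-8 — rises to the nucleus.
Coda: /w/ is a glide (sonority 7), /ts/ is an affricate (sonority 2).
Coda profile 8-7-2 — falls from the nucleus.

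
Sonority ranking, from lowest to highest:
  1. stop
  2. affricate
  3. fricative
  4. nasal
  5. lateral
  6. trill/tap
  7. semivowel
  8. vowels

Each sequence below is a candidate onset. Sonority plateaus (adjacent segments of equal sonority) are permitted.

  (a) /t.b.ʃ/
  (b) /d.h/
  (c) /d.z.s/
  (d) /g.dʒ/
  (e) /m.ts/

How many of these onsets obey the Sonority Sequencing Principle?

4

(a) sonority 1-1-3: well-formed.
(b) sonority 1-3: well-formed.
(c) sonority 1-3-3: well-formed.
(d) sonority 1-2: well-formed.
(e) sonority 4-2: ill-formed.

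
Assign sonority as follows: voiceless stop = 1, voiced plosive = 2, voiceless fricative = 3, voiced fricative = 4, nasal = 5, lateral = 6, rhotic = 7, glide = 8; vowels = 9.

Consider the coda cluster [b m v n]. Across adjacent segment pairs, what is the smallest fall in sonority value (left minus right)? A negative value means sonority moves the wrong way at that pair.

/b/ — voiced plosive, sonority 2.
/m/ — nasal, sonority 5.
/v/ — voiced fricative, sonority 4.
/n/ — nasal, sonority 5.
/b/→/m/: change -3.
/m/→/v/: change +1.
/v/→/n/: change -1.
Minimum = -3.

-3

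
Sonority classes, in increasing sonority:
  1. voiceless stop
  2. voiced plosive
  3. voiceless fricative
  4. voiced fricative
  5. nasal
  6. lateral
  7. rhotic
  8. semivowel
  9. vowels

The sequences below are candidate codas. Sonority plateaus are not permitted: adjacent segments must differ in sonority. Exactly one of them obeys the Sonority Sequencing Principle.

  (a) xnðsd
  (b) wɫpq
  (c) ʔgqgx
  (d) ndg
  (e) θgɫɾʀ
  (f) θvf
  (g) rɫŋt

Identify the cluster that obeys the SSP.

g

(a) sonority 3-5-4-3-2: ill-formed.
(b) sonority 8-6-1-1: ill-formed.
(c) sonority 1-2-1-2-3: ill-formed.
(d) sonority 5-2-2: ill-formed.
(e) sonority 3-2-6-7-7: ill-formed.
(f) sonority 3-4-3: ill-formed.
(g) sonority 7-6-5-1: well-formed.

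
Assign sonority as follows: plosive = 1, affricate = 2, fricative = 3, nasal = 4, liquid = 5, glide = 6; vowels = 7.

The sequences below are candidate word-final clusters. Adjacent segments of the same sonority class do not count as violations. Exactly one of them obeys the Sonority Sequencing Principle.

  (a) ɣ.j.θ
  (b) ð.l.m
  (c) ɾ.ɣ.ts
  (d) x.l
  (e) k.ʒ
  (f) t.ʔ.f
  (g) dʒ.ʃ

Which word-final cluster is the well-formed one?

(a) sonority 3-6-3: ill-formed.
(b) sonority 3-5-4: ill-formed.
(c) sonority 5-3-2: well-formed.
(d) sonority 3-5: ill-formed.
(e) sonority 1-3: ill-formed.
(f) sonority 1-1-3: ill-formed.
(g) sonority 2-3: ill-formed.

c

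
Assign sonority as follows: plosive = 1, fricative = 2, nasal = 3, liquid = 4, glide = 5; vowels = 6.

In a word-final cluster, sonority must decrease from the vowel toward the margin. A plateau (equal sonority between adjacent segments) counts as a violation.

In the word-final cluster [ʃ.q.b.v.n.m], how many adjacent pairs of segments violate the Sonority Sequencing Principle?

4

/ʃ/ is a fricative (sonority 2).
/q/ is a plosive (sonority 1).
/b/ is a plosive (sonority 1).
/v/ is a fricative (sonority 2).
/n/ is a nasal (sonority 3).
/m/ is a nasal (sonority 3).
/ʃ/→/q/: 2→1 (falls) — ok.
/q/→/b/: 1→1 (plateau) — violation.
/b/→/v/: 1→2 (does not fall) — violation.
/v/→/n/: 2→3 (does not fall) — violation.
/n/→/m/: 3→3 (plateau) — violation.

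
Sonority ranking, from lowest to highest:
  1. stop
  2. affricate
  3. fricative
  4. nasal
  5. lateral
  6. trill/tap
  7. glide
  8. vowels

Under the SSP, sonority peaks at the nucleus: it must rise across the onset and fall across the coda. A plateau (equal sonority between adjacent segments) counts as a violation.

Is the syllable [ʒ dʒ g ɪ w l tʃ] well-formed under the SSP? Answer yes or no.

Onset: /ʒ/ is a fricative (sonority 3), /dʒ/ is an affricate (sonority 2), /g/ is a stop (sonority 1); then the nucleus /ɪ/ (sonority 8).
Onset profile 3-2-1-8 — does not strictly rise throughout.
Coda: /w/ is a glide (sonority 7), /l/ is a lateral (sonority 5), /tʃ/ is an affricate (sonority 2).
Coda profile 8-7-5-2 — falls from the nucleus.

no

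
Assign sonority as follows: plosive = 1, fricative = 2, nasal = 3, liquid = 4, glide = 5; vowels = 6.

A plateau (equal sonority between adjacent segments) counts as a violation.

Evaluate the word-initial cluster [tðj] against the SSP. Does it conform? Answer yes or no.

/t/ — plosive, sonority 1.
/ð/ — fricative, sonority 2.
/j/ — glide, sonority 5.
The profile 1-2-5 strictly rises, so the word-initial cluster satisfies the SSP.

yes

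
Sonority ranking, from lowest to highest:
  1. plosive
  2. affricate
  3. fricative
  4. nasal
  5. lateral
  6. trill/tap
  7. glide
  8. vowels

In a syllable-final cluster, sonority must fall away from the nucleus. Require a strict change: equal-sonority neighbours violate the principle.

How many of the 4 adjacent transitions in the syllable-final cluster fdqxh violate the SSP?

/f/ is a fricative (sonority 3).
/d/ is a plosive (sonority 1).
/q/ is a plosive (sonority 1).
/x/ is a fricative (sonority 3).
/h/ is a fricative (sonority 3).
/f/→/d/: 3→1 (falls) — ok.
/d/→/q/: 1→1 (plateau) — violation.
/q/→/x/: 1→3 (does not fall) — violation.
/x/→/h/: 3→3 (plateau) — violation.

3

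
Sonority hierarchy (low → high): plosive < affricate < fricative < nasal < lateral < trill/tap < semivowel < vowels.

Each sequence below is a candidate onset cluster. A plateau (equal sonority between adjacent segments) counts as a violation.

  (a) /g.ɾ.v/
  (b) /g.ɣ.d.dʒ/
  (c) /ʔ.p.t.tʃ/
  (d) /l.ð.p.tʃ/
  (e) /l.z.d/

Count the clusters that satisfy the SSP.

(a) 1-6-3 → violates
(b) 1-3-1-2 → violates
(c) 1-1-1-2 → violates
(d) 5-3-1-2 → violates
(e) 5-3-1 → violates

0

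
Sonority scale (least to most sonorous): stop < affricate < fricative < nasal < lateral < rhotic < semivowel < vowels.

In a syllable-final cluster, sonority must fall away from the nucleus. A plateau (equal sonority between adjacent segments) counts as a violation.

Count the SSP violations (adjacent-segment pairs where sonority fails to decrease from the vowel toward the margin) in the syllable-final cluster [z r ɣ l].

2

/z/: fricative = 3.
/r/: rhotic = 6.
/ɣ/: fricative = 3.
/l/: lateral = 5.
/z/→/r/: 3→6 (does not fall) — violation.
/r/→/ɣ/: 6→3 (falls) — ok.
/ɣ/→/l/: 3→5 (does not fall) — violation.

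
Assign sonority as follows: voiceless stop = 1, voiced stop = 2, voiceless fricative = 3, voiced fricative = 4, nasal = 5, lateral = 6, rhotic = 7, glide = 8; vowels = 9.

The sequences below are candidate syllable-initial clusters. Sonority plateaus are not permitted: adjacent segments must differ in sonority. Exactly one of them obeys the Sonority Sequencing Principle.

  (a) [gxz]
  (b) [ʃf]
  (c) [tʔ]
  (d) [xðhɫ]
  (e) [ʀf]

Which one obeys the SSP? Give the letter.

(a) sonority 2-3-4: well-formed.
(b) sonority 3-3: ill-formed.
(c) sonority 1-1: ill-formed.
(d) sonority 3-4-3-6: ill-formed.
(e) sonority 7-3: ill-formed.

a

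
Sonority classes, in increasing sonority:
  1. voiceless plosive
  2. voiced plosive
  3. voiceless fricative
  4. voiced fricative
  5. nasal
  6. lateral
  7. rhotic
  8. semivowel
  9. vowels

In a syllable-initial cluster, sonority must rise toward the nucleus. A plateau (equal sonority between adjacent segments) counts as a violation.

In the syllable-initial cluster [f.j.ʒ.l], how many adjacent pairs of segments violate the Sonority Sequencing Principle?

/f/: voiceless fricative = 3.
/j/: semivowel = 8.
/ʒ/: voiced fricative = 4.
/l/: lateral = 6.
/f/→/j/: 3→8 (rises) — ok.
/j/→/ʒ/: 8→4 (does not rise) — violation.
/ʒ/→/l/: 4→6 (rises) — ok.

1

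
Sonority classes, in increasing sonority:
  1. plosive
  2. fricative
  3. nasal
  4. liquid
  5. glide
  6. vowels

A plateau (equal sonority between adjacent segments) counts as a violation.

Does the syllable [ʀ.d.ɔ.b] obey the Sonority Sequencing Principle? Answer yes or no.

no

Onset: /ʀ/ is a liquid (sonority 4), /d/ is a plosive (sonority 1); then the nucleus /ɔ/ (sonority 6).
Onset profile 4-1-6 — does not strictly rise throughout.
Coda: /b/ is a plosive (sonority 1).
Coda profile 6-1 — falls from the nucleus.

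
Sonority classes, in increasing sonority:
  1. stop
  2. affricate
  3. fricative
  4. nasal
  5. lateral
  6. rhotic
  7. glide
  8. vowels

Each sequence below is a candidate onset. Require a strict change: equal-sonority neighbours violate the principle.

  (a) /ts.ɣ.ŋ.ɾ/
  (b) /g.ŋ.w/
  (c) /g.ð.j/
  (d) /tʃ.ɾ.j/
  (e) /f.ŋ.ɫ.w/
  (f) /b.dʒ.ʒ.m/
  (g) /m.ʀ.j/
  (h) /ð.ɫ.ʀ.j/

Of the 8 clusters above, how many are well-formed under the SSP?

(a) sonority 2-3-4-6: well-formed.
(b) sonority 1-4-7: well-formed.
(c) sonority 1-3-7: well-formed.
(d) sonority 2-6-7: well-formed.
(e) sonority 3-4-5-7: well-formed.
(f) sonority 1-2-3-4: well-formed.
(g) sonority 4-6-7: well-formed.
(h) sonority 3-5-6-7: well-formed.

8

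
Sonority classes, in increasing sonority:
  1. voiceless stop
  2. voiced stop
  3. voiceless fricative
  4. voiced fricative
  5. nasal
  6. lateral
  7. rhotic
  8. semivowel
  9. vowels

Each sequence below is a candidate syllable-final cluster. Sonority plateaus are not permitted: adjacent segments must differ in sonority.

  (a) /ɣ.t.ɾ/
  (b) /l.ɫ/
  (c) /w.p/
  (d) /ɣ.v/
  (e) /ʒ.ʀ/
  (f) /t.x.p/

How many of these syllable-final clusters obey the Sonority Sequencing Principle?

1

(a) /ɣ.t.ɾ/: profile 4-1-7 — violates.
(b) /l.ɫ/: profile 6-6 — violates.
(c) /w.p/: profile 8-1 — obeys.
(d) /ɣ.v/: profile 4-4 — violates.
(e) /ʒ.ʀ/: profile 4-7 — violates.
(f) /t.x.p/: profile 1-3-1 — violates.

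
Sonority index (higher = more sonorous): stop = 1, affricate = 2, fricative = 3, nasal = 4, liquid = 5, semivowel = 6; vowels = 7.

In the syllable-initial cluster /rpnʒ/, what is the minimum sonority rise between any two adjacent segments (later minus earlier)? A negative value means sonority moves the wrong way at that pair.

-4

/r/ — liquid, sonority 5.
/p/ — stop, sonority 1.
/n/ — nasal, sonority 4.
/ʒ/ — fricative, sonority 3.
/r/→/p/: change -4.
/p/→/n/: change +3.
/n/→/ʒ/: change -1.
Minimum = -4.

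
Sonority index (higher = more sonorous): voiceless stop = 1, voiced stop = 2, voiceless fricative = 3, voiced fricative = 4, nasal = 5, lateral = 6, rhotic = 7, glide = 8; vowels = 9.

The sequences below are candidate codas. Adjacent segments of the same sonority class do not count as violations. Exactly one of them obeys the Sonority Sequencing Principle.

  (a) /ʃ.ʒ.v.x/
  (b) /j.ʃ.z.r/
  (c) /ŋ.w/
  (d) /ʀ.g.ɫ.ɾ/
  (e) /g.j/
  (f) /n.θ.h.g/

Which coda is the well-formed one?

f

(a) 3-4-4-3 → violates
(b) 8-3-4-7 → violates
(c) 5-8 → violates
(d) 7-2-6-7 → violates
(e) 2-8 → violates
(f) 5-3-3-2 → obeys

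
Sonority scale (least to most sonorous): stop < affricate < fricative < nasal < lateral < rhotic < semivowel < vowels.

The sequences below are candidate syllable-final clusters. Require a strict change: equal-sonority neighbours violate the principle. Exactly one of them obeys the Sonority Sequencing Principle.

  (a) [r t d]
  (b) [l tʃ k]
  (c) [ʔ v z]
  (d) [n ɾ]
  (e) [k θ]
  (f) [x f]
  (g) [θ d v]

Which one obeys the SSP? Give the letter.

(a) [r t d]: profile 6-1-1 — violates.
(b) [l tʃ k]: profile 5-2-1 — obeys.
(c) [ʔ v z]: profile 1-3-3 — violates.
(d) [n ɾ]: profile 4-6 — violates.
(e) [k θ]: profile 1-3 — violates.
(f) [x f]: profile 3-3 — violates.
(g) [θ d v]: profile 3-1-3 — violates.

b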